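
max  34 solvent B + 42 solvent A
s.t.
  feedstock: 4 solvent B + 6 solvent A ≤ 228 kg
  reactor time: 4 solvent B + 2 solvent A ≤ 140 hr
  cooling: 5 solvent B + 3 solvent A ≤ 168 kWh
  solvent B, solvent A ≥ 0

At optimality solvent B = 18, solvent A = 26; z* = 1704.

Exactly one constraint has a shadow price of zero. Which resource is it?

feedstock: 228/228 (binding)
reactor time: 124/140 (slack 16)
cooling: 168/168 (binding)
By complementary slackness, a constraint with positive slack has shadow price 0 → reactor time.

reactor time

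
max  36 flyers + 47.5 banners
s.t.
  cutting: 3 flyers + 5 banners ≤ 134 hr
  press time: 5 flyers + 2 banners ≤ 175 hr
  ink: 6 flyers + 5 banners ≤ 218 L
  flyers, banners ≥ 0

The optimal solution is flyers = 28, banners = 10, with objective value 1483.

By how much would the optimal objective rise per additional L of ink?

Binding: cutting and ink. Non-binding: press time (15 unused).
By complementary slackness, y = 0 for the non-binding constraint.
The binding rows give the dual system: 3·y_cutting + 6·y_ink = 36 and 5·y_cutting + 5·y_ink = 47.5.
Solving: y_cutting = 7, y_ink = 2.5.
Shadow price of ink = 2.5.

2.5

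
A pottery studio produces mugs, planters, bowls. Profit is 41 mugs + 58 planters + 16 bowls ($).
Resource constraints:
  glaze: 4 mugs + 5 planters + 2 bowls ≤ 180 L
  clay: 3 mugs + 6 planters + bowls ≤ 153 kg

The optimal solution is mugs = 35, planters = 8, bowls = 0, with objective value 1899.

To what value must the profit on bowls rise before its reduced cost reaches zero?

At the optimum: glaze uses 180 of 180 (binding); clay uses 153 of 153 (binding).
From A_Bᵀ y = c: 4·y_glaze + 3·y_clay = 41; 5·y_glaze + 6·y_clay = 58.
→ y_glaze = 8 and y_clay = 3.
bowls enters the basis when its profit ≥ yᵀa₃ = 8·2 + 3·1 = 19.

19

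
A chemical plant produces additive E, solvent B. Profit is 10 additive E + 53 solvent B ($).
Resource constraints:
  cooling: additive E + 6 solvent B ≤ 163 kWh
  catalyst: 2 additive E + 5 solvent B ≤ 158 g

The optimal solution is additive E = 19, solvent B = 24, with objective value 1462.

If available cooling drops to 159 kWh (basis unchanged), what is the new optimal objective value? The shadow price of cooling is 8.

1430

Δb = -4, so new z* = 1462 + (8)·(-4) = 1462 − 32 = 1430.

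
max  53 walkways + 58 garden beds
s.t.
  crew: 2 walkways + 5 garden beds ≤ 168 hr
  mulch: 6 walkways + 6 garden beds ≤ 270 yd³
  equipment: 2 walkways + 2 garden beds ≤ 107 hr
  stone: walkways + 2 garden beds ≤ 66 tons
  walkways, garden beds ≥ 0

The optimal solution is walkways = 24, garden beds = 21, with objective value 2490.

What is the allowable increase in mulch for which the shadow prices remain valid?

Binding constraints: mulch, stone. The basis is B = [[6,6],[1,2]] with det 6.
Per unit increase in mulch, x* moves by d = (0.3333, -0.1667).
The basis stays optimal until equipment becomes binding; allowable increase = 51 yd³.

51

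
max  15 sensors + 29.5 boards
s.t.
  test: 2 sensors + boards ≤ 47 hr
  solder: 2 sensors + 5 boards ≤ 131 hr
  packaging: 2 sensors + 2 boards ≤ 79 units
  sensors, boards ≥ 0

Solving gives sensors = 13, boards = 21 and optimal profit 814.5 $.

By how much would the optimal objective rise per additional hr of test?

Binding: test and solder. Non-binding: packaging (11 unused).
Since packaging is not tight, its dual is 0.
From A_Bᵀ y = c: 2·y_test + 2·y_solder = 15; 1·y_test + 5·y_solder = 29.5.
→ y_test = 2 and y_solder = 5.5.
Shadow price of test = 2.

2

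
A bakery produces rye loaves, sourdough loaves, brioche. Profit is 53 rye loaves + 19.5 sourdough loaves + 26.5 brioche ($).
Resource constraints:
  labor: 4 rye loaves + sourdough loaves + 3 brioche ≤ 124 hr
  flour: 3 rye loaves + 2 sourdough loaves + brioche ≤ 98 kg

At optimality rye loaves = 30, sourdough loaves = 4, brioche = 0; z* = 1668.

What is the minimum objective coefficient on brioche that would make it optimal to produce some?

Check each constraint at x*: labor 124/124 (tight); flour 98/98 (tight).
Dual feasibility on the basic columns requires 4·y_labor + 3·y_flour = 53, 1·y_labor + 2·y_flour = 19.5.
This yields shadow prices y_labor = 9.5, y_flour = 5.
brioche enters the basis when its profit ≥ yᵀa₃ = 9.5·3 + 5·1 = 33.5.

33.5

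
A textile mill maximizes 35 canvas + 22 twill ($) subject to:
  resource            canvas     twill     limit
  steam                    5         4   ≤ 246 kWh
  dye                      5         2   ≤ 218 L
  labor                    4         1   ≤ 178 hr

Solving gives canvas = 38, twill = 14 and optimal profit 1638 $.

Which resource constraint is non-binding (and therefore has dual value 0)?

steam: 246/246 (binding)
dye: 218/218 (binding)
labor: 166/178 (slack 12)
By complementary slackness, a constraint with positive slack has shadow price 0 → labor.

labor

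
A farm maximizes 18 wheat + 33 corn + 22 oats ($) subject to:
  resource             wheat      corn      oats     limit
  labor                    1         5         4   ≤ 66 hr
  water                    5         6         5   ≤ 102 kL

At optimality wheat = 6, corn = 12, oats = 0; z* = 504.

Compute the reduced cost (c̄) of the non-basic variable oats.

-5

At the optimum: labor uses 66 of 66 (binding); water uses 102 of 102 (binding).
From A_Bᵀ y = c: 1·y_labor + 5·y_water = 18; 5·y_labor + 6·y_water = 33.
This yields shadow prices y_labor = 3, y_water = 3.
Reduced cost of oats: c₃ − yᵀa₃ = 22 − (3·4 + 3·5) = 22 − 27 = -5.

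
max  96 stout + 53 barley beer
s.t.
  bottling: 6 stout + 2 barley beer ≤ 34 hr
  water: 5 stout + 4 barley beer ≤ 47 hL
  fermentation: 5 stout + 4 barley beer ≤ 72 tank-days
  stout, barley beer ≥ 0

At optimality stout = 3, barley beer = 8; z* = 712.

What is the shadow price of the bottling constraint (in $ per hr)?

8.5

Binding: bottling and water. Non-binding: fermentation (25 unused).
By complementary slackness, y = 0 for the non-binding constraint.
The binding rows give the dual system: 6·y_bottling + 5·y_water = 96 and 2·y_bottling + 4·y_water = 53.
Solving: y_bottling = 8.5, y_water = 9.
Shadow price of bottling = 8.5.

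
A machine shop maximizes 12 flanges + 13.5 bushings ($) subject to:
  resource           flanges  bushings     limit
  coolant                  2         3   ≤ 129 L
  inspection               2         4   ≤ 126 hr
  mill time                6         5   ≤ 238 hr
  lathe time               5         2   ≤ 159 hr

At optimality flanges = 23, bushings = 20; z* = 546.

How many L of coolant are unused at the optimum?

23

coolant used = 2·23 + 3·20 = 106; slack = 129 − 106 = 23.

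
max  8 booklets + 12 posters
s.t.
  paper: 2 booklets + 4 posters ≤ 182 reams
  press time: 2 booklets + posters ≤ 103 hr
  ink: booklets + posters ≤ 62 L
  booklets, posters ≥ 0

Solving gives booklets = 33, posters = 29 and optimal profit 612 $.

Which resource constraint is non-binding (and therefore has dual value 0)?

press time

paper: 182/182 (binding)
press time: 95/103 (slack 8)
ink: 62/62 (binding)
By complementary slackness, a constraint with positive slack has shadow price 0 → press time.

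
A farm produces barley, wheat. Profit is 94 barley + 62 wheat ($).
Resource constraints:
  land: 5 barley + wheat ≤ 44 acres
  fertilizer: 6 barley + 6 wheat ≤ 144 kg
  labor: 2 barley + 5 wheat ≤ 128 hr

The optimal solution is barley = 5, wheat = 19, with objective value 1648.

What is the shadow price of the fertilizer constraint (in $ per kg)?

9

Binding: land and fertilizer. Non-binding: labor (23 unused).
By complementary slackness, y = 0 for the non-binding constraint.
From A_Bᵀ y = c: 5·y_land + 6·y_fertilizer = 94; 1·y_land + 6·y_fertilizer = 62.
Solving: y_land = 8, y_fertilizer = 9.
Shadow price of fertilizer = 9.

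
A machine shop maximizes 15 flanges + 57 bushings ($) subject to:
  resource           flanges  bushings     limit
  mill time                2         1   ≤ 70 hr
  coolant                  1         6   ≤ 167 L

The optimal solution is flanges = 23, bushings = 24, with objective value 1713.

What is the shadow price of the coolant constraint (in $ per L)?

Check each constraint at x*: mill time 70/70 (tight); coolant 167/167 (tight).
Dual feasibility on the basic columns requires 2·y_mill time + 1·y_coolant = 15, 1·y_mill time + 6·y_coolant = 57.
Solving: y_mill time = 3, y_coolant = 9.
Shadow price of coolant = 9.

9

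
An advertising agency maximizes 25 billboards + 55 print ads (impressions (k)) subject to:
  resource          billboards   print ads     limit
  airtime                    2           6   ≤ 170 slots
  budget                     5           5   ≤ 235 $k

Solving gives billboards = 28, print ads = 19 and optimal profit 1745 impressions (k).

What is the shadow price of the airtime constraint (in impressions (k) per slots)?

Both airtime and budget are binding at x*.
The binding rows give the dual system: 2·y_airtime + 5·y_budget = 25 and 6·y_airtime + 5·y_budget = 55.
→ y_airtime = 7.5 and y_budget = 2.
Shadow price of airtime = 7.5.

7.5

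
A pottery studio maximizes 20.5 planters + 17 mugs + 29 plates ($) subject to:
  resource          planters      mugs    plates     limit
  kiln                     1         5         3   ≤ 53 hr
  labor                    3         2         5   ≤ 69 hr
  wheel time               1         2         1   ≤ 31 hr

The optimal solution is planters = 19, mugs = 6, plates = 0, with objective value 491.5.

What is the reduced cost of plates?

At the optimum: kiln uses 49 of 53 (slack = 4); labor uses 69 of 69 (binding); wheel time uses 31 of 31 (binding).
Since kiln is not tight, its dual is 0.
Dual feasibility on the basic columns requires 3·y_labor + 1·y_wheel time = 20.5, 2·y_labor + 2·y_wheel time = 17.
→ y_labor = 6 and y_wheel time = 2.5.
Reduced cost of plates: c₃ − yᵀa₃ = 29 − (6·5 + 2.5·1) = 29 − 32.5 = -3.5.

-3.5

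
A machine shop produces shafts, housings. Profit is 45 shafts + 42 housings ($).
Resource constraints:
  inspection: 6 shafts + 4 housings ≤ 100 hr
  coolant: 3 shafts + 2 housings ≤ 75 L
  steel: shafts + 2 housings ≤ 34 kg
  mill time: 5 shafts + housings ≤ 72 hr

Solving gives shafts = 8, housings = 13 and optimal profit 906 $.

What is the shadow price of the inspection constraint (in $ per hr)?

6

At the optimum: inspection uses 100 of 100 (binding); coolant uses 50 of 75 (slack = 25); steel uses 34 of 34 (binding); mill time uses 53 of 72 (slack = 19).
By complementary slackness, y = 0 for the non-binding constraints.
Dual feasibility on the basic columns requires 6·y_inspection + 1·y_steel = 45, 4·y_inspection + 2·y_steel = 42.
This yields shadow prices y_inspection = 6, y_steel = 9.
Shadow price of inspection = 6.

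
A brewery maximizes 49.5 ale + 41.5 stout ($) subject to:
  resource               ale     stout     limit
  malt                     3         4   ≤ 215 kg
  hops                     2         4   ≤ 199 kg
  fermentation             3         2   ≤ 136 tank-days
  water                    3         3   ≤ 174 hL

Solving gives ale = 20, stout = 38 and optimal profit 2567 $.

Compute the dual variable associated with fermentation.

8

At the optimum: malt uses 212 of 215 (slack = 3); hops uses 192 of 199 (slack = 7); fermentation uses 136 of 136 (binding); water uses 174 of 174 (binding).
Slack constraints have shadow price 0 (complementary slackness).
The binding rows give the dual system: 3·y_fermentation + 3·y_water = 49.5 and 2·y_fermentation + 3·y_water = 41.5.
→ y_fermentation = 8 and y_water = 8.5.
Shadow price of fermentation = 8.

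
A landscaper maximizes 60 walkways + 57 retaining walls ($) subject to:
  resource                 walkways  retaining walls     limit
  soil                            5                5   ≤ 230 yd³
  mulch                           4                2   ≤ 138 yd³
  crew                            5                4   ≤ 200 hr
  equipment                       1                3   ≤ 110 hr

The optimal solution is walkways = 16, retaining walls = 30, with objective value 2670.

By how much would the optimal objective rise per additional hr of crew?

Binding: soil and crew. Non-binding: mulch (14 unused), equipment (4 unused).
Slack constraints have shadow price 0 (complementary slackness).
Dual feasibility on the basic columns requires 5·y_soil + 5·y_crew = 60, 5·y_soil + 4·y_crew = 57.
This yields shadow prices y_soil = 9, y_crew = 3.
Shadow price of crew = 3.

3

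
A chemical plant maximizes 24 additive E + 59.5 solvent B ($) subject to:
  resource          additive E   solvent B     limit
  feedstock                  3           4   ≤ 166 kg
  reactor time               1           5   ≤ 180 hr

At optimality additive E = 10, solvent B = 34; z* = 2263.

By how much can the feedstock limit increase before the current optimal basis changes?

Binding constraints: feedstock, reactor time. The basis is B = [[3,4],[1,5]] with det 11.
Per unit increase in feedstock, x* moves by d = (0.4545, -0.0909).
The basis stays optimal until solvent B reaches 0; allowable increase = 374 kg.

374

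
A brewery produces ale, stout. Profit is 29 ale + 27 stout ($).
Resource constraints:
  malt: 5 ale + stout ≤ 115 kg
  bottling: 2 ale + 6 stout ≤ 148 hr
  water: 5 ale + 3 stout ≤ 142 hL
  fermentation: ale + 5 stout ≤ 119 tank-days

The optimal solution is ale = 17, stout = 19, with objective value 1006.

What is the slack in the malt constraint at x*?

malt used = 5·17 + 1·19 = 104; slack = 115 − 104 = 11.

11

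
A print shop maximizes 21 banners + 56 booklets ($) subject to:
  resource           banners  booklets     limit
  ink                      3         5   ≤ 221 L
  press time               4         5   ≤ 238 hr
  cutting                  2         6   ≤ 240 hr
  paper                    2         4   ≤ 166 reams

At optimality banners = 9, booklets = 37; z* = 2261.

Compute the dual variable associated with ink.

At the optimum: ink uses 212 of 221 (slack = 9); press time uses 221 of 238 (slack = 17); cutting uses 240 of 240 (binding); paper uses 166 of 166 (binding).
By complementary slackness, y = 0 for the non-binding constraints.
The binding rows give the dual system: 2·y_cutting + 2·y_paper = 21 and 6·y_cutting + 4·y_paper = 56.
This yields shadow prices y_cutting = 7, y_paper = 3.5.
Shadow price of ink = 0.

0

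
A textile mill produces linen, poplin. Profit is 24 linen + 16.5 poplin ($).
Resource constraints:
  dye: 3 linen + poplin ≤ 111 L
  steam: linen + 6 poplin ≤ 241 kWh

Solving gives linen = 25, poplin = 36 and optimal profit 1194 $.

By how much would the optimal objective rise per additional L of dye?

Both dye and steam are binding at x*.
Dual feasibility on the basic columns requires 3·y_dye + 1·y_steam = 24, 1·y_dye + 6·y_steam = 16.5.
→ y_dye = 7.5 and y_steam = 1.5.
Shadow price of dye = 7.5.

7.5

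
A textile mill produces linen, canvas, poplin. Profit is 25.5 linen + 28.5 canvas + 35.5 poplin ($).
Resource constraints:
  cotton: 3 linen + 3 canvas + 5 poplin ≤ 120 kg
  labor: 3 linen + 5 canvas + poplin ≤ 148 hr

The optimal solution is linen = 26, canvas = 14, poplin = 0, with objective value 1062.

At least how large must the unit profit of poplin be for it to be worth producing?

36.5

Both cotton and labor are binding at x*.
From A_Bᵀ y = c: 3·y_cotton + 3·y_labor = 25.5; 3·y_cotton + 5·y_labor = 28.5.
This yields shadow prices y_cotton = 7, y_labor = 1.5.
poplin enters the basis when its profit ≥ yᵀa₃ = 7·5 + 1.5·1 = 36.5.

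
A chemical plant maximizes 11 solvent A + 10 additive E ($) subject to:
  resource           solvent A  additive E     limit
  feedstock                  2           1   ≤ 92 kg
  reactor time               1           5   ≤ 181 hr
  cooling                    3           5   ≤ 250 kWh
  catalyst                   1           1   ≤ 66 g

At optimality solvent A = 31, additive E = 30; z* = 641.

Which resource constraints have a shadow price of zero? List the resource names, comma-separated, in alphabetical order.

feedstock: 92/92 (binding)
reactor time: 181/181 (binding)
cooling: 243/250 (slack 7)
catalyst: 61/66 (slack 5)
By complementary slackness, a constraint with positive slack has shadow price 0 → catalyst, cooling.

catalyst, cooling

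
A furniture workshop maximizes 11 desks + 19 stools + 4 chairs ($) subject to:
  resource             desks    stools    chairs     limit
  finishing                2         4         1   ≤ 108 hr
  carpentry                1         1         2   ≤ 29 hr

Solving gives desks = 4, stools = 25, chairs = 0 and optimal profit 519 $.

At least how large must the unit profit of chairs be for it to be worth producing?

10

Check each constraint at x*: finishing 108/108 (tight); carpentry 29/29 (tight).
The binding rows give the dual system: 2·y_finishing + 1·y_carpentry = 11 and 4·y_finishing + 1·y_carpentry = 19.
This yields shadow prices y_finishing = 4, y_carpentry = 3.
chairs enters the basis when its profit ≥ yᵀa₃ = 4·1 + 3·2 = 10.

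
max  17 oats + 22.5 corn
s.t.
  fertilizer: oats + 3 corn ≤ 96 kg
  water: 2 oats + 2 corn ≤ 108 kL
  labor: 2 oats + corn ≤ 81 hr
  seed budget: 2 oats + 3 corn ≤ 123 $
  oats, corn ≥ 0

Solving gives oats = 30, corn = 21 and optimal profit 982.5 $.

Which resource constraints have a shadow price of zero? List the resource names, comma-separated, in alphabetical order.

fertilizer, water

fertilizer: 93/96 (slack 3)
water: 102/108 (slack 6)
labor: 81/81 (binding)
seed budget: 123/123 (binding)
By complementary slackness, a constraint with positive slack has shadow price 0 → fertilizer, water.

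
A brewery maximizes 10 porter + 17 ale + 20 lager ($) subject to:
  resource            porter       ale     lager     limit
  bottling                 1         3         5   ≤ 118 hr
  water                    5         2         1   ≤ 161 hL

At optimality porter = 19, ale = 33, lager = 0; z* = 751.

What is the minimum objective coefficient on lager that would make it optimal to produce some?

26

Check each constraint at x*: bottling 118/118 (tight); water 161/161 (tight).
From A_Bᵀ y = c: 1·y_bottling + 5·y_water = 10; 3·y_bottling + 2·y_water = 17.
Solving: y_bottling = 5, y_water = 1.
lager enters the basis when its profit ≥ yᵀa₃ = 5·5 + 1·1 = 26.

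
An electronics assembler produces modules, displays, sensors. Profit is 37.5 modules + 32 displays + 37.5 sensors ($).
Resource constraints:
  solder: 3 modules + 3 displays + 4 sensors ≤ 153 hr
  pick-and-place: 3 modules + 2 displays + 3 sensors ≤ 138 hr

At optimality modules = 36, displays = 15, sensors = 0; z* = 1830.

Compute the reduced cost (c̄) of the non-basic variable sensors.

Check each constraint at x*: solder 153/153 (tight); pick-and-place 138/138 (tight).
Dual feasibility on the basic columns requires 3·y_solder + 3·y_pick-and-place = 37.5, 3·y_solder + 2·y_pick-and-place = 32.
→ y_solder = 7 and y_pick-and-place = 5.5.
Reduced cost of sensors: c₃ − yᵀa₃ = 37.5 − (7·4 + 5.5·3) = 37.5 − 44.5 = -7.

-7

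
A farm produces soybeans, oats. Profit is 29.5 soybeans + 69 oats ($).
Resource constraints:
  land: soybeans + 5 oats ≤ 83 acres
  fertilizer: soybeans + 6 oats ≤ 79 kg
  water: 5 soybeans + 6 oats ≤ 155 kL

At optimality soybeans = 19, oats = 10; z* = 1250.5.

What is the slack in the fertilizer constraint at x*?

0

fertilizer used = 1·19 + 6·10 = 79; slack = 79 − 79 = 0.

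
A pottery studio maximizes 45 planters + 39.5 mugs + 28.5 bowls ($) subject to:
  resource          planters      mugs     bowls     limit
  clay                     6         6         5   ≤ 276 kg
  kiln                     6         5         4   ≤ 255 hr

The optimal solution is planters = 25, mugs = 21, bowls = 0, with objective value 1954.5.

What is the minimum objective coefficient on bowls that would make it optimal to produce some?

32

Both clay and kiln are binding at x*.
The binding rows give the dual system: 6·y_clay + 6·y_kiln = 45 and 6·y_clay + 5·y_kiln = 39.5.
This yields shadow prices y_clay = 2, y_kiln = 5.5.
bowls enters the basis when its profit ≥ yᵀa₃ = 2·5 + 5.5·4 = 32.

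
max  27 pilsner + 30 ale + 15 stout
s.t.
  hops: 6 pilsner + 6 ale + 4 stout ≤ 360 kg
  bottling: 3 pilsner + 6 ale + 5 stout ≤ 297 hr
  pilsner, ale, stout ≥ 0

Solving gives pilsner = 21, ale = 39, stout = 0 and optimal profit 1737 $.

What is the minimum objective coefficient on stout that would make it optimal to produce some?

21

Both hops and bottling are binding at x*.
The binding rows give the dual system: 6·y_hops + 3·y_bottling = 27 and 6·y_hops + 6·y_bottling = 30.
→ y_hops = 4 and y_bottling = 1.
stout enters the basis when its profit ≥ yᵀa₃ = 4·4 + 1·5 = 21.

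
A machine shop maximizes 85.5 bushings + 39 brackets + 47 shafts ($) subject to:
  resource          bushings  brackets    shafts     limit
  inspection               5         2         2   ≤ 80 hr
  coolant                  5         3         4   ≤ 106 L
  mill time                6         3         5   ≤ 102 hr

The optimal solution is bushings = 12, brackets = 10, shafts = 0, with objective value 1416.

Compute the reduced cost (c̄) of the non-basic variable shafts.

Binding: inspection and mill time. Non-binding: coolant (16 unused).
By complementary slackness, y = 0 for the non-binding constraint.
The binding rows give the dual system: 5·y_inspection + 6·y_mill time = 85.5 and 2·y_inspection + 3·y_mill time = 39.
This yields shadow prices y_inspection = 7.5, y_mill time = 8.
Reduced cost of shafts: c₃ − yᵀa₃ = 47 − (7.5·2 + 8·5) = 47 − 55 = -8.

-8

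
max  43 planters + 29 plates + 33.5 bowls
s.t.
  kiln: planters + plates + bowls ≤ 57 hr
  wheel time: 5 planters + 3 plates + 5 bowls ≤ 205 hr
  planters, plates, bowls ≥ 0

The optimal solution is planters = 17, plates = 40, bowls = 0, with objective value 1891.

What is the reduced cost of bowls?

Both kiln and wheel time are binding at x*.
From A_Bᵀ y = c: 1·y_kiln + 5·y_wheel time = 43; 1·y_kiln + 3·y_wheel time = 29.
Solving: y_kiln = 8, y_wheel time = 7.
Reduced cost of bowls: c₃ − yᵀa₃ = 33.5 − (8·1 + 7·5) = 33.5 − 43 = -9.5.

-9.5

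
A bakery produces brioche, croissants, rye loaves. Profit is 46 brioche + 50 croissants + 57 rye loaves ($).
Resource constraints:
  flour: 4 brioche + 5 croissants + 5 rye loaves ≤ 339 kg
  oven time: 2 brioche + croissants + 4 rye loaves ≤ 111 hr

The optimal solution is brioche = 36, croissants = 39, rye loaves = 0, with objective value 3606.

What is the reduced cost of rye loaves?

At the optimum: flour uses 339 of 339 (binding); oven time uses 111 of 111 (binding).
Dual feasibility on the basic columns requires 4·y_flour + 2·y_oven time = 46, 5·y_flour + 1·y_oven time = 50.
Solving: y_flour = 9, y_oven time = 5.
Reduced cost of rye loaves: c₃ − yᵀa₃ = 57 − (9·5 + 5·4) = 57 − 65 = -8.

-8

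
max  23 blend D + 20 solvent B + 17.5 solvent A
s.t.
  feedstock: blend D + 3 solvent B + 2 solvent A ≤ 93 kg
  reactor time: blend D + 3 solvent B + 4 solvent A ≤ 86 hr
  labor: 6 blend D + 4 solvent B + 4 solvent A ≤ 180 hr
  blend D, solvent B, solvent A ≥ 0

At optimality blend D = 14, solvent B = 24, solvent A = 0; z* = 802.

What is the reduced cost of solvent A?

-4.5

Check each constraint at x*: feedstock 86/93 (slack 7); reactor time 86/86 (tight); labor 180/180 (tight).
Slack constraints have shadow price 0 (complementary slackness).
The binding rows give the dual system: 1·y_reactor time + 6·y_labor = 23 and 3·y_reactor time + 4·y_labor = 20.
This yields shadow prices y_reactor time = 2, y_labor = 3.5.
Reduced cost of solvent A: c₃ − yᵀa₃ = 17.5 − (2·4 + 3.5·4) = 17.5 − 22 = -4.5.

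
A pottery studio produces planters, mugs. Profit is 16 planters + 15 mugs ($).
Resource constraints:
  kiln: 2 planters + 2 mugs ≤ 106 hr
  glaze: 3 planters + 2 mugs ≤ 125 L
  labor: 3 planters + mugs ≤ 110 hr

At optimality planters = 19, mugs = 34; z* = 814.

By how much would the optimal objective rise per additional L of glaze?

1

Check each constraint at x*: kiln 106/106 (tight); glaze 125/125 (tight); labor 91/110 (slack 19).
Slack constraints have shadow price 0 (complementary slackness).
The binding rows give the dual system: 2·y_kiln + 3·y_glaze = 16 and 2·y_kiln + 2·y_glaze = 15.
Solving: y_kiln = 6.5, y_glaze = 1.
Shadow price of glaze = 1.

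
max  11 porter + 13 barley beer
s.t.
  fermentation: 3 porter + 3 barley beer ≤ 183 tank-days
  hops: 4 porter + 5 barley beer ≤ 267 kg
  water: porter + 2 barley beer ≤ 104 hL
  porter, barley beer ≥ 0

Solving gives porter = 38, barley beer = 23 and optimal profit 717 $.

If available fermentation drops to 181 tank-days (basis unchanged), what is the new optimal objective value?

715

Binding: fermentation and hops. Non-binding: water (20 unused).
Since water is not tight, its dual is 0.
The binding rows give the dual system: 3·y_fermentation + 4·y_hops = 11 and 3·y_fermentation + 5·y_hops = 13.
This yields shadow prices y_fermentation = 1, y_hops = 2.
Δz = y_fermentation·Δb = 1 × (-2) = -2, so new z* = 717 − 2 = 715.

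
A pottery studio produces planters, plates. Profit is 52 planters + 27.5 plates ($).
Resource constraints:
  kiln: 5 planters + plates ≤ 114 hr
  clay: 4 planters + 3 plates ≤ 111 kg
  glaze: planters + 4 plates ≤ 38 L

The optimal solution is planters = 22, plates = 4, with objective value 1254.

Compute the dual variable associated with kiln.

At the optimum: kiln uses 114 of 114 (binding); clay uses 100 of 111 (slack = 11); glaze uses 38 of 38 (binding).
Slack constraints have shadow price 0 (complementary slackness).
Dual feasibility on the basic columns requires 5·y_kiln + 1·y_glaze = 52, 1·y_kiln + 4·y_glaze = 27.5.
This yields shadow prices y_kiln = 9.5, y_glaze = 4.5.
Shadow price of kiln = 9.5.

9.5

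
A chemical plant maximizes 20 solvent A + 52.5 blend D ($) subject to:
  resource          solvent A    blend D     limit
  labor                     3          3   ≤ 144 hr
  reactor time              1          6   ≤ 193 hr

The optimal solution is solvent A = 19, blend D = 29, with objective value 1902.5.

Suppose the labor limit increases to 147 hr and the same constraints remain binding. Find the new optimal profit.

Check each constraint at x*: labor 144/144 (tight); reactor time 193/193 (tight).
The binding rows give the dual system: 3·y_labor + 1·y_reactor time = 20 and 3·y_labor + 6·y_reactor time = 52.5.
→ y_labor = 4.5 and y_reactor time = 6.5.
Δz = y_labor·Δb = 4.5 × (3) = 13.5, so new z* = 1902.5 + 13.5 = 1916.

1916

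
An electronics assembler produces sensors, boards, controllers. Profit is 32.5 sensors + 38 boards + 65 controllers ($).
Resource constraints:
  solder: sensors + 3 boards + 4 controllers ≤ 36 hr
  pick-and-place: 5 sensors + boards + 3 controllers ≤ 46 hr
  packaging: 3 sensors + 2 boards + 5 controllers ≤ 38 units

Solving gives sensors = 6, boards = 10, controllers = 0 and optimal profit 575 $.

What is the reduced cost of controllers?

-5.5

Check each constraint at x*: solder 36/36 (tight); pick-and-place 40/46 (slack 6); packaging 38/38 (tight).
Slack constraints have shadow price 0 (complementary slackness).
The binding rows give the dual system: 1·y_solder + 3·y_packaging = 32.5 and 3·y_solder + 2·y_packaging = 38.
This yields shadow prices y_solder = 7, y_packaging = 8.5.
Reduced cost of controllers: c₃ − yᵀa₃ = 65 − (7·4 + 8.5·5) = 65 − 70.5 = -5.5.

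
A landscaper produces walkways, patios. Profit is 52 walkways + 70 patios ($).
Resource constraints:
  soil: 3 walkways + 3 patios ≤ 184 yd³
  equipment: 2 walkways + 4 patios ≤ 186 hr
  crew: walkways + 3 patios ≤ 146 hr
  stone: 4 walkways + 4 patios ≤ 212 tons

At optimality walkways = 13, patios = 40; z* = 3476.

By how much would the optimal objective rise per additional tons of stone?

Check each constraint at x*: soil 159/184 (slack 25); equipment 186/186 (tight); crew 133/146 (slack 13); stone 212/212 (tight).
Since soil, crew are not tight, their duals are 0.
Dual feasibility on the basic columns requires 2·y_equipment + 4·y_stone = 52, 4·y_equipment + 4·y_stone = 70.
Solving: y_equipment = 9, y_stone = 8.5.
Shadow price of stone = 8.5.

8.5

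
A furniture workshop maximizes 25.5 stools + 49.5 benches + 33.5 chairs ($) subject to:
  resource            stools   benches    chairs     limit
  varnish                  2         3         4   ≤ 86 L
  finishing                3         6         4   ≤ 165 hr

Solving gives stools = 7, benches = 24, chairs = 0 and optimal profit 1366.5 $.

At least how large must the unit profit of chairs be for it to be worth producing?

36

Check each constraint at x*: varnish 86/86 (tight); finishing 165/165 (tight).
From A_Bᵀ y = c: 2·y_varnish + 3·y_finishing = 25.5; 3·y_varnish + 6·y_finishing = 49.5.
→ y_varnish = 1.5 and y_finishing = 7.5.
chairs enters the basis when its profit ≥ yᵀa₃ = 1.5·4 + 7.5·4 = 36.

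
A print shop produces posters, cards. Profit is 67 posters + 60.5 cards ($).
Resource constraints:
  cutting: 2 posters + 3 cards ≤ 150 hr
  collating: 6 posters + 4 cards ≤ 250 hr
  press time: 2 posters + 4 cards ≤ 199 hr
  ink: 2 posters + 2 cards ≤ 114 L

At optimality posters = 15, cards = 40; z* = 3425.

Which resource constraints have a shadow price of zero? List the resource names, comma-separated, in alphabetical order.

cutting: 150/150 (binding)
collating: 250/250 (binding)
press time: 190/199 (slack 9)
ink: 110/114 (slack 4)
By complementary slackness, a constraint with positive slack has shadow price 0 → ink, press time.

ink, press time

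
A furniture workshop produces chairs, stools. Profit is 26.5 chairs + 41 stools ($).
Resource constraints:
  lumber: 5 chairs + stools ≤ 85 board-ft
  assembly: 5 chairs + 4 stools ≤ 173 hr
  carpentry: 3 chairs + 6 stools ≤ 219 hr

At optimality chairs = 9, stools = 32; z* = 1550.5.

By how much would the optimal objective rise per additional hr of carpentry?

5.5

Binding: assembly and carpentry. Non-binding: lumber (8 unused).
Since lumber is not tight, its dual is 0.
The binding rows give the dual system: 5·y_assembly + 3·y_carpentry = 26.5 and 4·y_assembly + 6·y_carpentry = 41.
This yields shadow prices y_assembly = 2, y_carpentry = 5.5.
Shadow price of carpentry = 5.5.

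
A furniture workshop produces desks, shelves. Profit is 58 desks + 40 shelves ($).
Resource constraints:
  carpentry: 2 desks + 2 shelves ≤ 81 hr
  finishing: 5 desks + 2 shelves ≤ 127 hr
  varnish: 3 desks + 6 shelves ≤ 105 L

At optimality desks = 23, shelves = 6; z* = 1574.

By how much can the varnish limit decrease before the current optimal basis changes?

28.8

Binding constraints: finishing, varnish. The basis is B = [[5,2],[3,6]] with det 24.
Per unit decrease in varnish, x* moves by d = (0.0833, -0.2083).
The basis stays optimal until shelves reaches 0; allowable decrease = 28.8 L.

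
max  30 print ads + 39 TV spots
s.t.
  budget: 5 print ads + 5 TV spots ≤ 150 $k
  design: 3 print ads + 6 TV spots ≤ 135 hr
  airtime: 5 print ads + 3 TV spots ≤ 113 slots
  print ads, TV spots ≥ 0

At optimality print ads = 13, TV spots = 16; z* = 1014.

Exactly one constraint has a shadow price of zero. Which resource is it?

budget

budget: 145/150 (slack 5)
design: 135/135 (binding)
airtime: 113/113 (binding)
By complementary slackness, a constraint with positive slack has shadow price 0 → budget.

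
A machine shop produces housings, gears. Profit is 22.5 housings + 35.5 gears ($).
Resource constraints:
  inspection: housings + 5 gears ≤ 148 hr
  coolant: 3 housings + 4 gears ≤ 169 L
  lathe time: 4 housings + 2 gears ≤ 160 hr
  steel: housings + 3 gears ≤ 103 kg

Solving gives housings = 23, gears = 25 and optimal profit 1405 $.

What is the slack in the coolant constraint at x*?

0

coolant used = 3·23 + 4·25 = 169; slack = 169 − 169 = 0.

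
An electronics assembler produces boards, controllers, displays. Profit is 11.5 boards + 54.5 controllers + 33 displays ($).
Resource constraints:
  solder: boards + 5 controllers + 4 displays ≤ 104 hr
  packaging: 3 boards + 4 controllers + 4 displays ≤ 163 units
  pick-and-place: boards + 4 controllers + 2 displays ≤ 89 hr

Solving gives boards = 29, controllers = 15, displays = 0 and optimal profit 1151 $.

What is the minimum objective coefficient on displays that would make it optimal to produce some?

40

Binding: solder and pick-and-place. Non-binding: packaging (16 unused).
By complementary slackness, y = 0 for the non-binding constraint.
Dual feasibility on the basic columns requires 1·y_solder + 1·y_pick-and-place = 11.5, 5·y_solder + 4·y_pick-and-place = 54.5.
→ y_solder = 8.5 and y_pick-and-place = 3.
displays enters the basis when its profit ≥ yᵀa₃ = 8.5·4 + 3·2 = 40.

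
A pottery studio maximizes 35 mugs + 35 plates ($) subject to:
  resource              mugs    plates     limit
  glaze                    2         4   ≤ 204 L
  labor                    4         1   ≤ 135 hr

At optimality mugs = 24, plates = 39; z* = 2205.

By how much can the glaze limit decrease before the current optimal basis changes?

136.5

Binding constraints: glaze, labor. The basis is B = [[2,4],[4,1]] with det -14.
Per unit decrease in glaze, x* moves by d = (0.0714, -0.2857).
The basis stays optimal until plates reaches 0; allowable decrease = 136.5 L.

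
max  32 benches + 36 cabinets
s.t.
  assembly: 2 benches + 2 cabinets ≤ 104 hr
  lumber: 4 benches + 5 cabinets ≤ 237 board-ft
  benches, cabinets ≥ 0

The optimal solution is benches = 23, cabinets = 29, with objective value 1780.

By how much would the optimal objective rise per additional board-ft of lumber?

4

Check each constraint at x*: assembly 104/104 (tight); lumber 237/237 (tight).
Dual feasibility on the basic columns requires 2·y_assembly + 4·y_lumber = 32, 2·y_assembly + 5·y_lumber = 36.
→ y_assembly = 8 and y_lumber = 4.
Shadow price of lumber = 4.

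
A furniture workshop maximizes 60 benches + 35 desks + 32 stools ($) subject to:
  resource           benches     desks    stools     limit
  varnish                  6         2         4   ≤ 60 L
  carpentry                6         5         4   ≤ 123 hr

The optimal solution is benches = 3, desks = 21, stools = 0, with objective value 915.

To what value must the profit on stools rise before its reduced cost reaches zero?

At the optimum: varnish uses 60 of 60 (binding); carpentry uses 123 of 123 (binding).
Dual feasibility on the basic columns requires 6·y_varnish + 6·y_carpentry = 60, 2·y_varnish + 5·y_carpentry = 35.
This yields shadow prices y_varnish = 5, y_carpentry = 5.
stools enters the basis when its profit ≥ yᵀa₃ = 5·4 + 5·4 = 40.

40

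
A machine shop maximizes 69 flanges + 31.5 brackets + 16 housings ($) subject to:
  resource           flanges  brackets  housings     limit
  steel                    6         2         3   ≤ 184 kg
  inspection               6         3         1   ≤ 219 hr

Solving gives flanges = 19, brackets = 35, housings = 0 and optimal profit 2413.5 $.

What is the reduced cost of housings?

-1.5

At the optimum: steel uses 184 of 184 (binding); inspection uses 219 of 219 (binding).
Dual feasibility on the basic columns requires 6·y_steel + 6·y_inspection = 69, 2·y_steel + 3·y_inspection = 31.5.
Solving: y_steel = 3, y_inspection = 8.5.
Reduced cost of housings: c₃ − yᵀa₃ = 16 − (3·3 + 8.5·1) = 16 − 17.5 = -1.5.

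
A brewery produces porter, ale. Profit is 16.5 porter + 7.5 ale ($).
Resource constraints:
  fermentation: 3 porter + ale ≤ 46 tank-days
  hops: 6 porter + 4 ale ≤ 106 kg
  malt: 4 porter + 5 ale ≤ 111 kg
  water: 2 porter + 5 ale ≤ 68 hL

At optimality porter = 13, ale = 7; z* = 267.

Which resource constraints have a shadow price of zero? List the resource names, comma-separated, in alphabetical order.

fermentation: 46/46 (binding)
hops: 106/106 (binding)
malt: 87/111 (slack 24)
water: 61/68 (slack 7)
By complementary slackness, a constraint with positive slack has shadow price 0 → malt, water.

malt, water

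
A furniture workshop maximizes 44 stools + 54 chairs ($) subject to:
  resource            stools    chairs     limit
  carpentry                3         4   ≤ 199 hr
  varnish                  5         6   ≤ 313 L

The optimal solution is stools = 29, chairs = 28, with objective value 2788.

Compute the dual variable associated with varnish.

7

Check each constraint at x*: carpentry 199/199 (tight); varnish 313/313 (tight).
From A_Bᵀ y = c: 3·y_carpentry + 5·y_varnish = 44; 4·y_carpentry + 6·y_varnish = 54.
Solving: y_carpentry = 3, y_varnish = 7.
Shadow price of varnish = 7.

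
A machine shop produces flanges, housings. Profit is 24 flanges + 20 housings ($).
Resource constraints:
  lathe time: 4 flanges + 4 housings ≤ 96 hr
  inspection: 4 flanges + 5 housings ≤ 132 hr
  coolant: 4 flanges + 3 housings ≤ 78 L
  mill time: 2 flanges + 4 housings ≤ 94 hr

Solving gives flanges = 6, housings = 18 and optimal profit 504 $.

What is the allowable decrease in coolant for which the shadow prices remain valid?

5

Binding constraints: lathe time, coolant. The basis is B = [[4,4],[4,3]] with det -4.
Per unit decrease in coolant, x* moves by d = (-1, 1).
The basis stays optimal until mill time becomes binding; allowable decrease = 5 L.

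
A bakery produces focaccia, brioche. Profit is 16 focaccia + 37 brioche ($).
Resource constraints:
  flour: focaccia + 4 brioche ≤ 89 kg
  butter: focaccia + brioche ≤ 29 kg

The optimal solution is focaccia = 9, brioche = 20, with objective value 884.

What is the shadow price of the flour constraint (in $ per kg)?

7

Check each constraint at x*: flour 89/89 (tight); butter 29/29 (tight).
The binding rows give the dual system: 1·y_flour + 1·y_butter = 16 and 4·y_flour + 1·y_butter = 37.
This yields shadow prices y_flour = 7, y_butter = 9.
Shadow price of flour = 7.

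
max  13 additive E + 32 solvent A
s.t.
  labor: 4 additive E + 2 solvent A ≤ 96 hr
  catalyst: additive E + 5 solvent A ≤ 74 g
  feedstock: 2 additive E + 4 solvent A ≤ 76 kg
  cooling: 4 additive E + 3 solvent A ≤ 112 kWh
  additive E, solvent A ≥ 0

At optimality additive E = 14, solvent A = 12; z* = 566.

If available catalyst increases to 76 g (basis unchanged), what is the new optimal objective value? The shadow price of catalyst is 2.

Δb = 2, so new z* = 566 + (2)·(2) = 566 + 4 = 570.

570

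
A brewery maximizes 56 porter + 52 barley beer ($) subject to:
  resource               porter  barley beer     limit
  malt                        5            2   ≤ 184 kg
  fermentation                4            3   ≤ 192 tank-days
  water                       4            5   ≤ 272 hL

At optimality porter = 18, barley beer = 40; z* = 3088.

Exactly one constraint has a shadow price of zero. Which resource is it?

malt

malt: 170/184 (slack 14)
fermentation: 192/192 (binding)
water: 272/272 (binding)
By complementary slackness, a constraint with positive slack has shadow price 0 → malt.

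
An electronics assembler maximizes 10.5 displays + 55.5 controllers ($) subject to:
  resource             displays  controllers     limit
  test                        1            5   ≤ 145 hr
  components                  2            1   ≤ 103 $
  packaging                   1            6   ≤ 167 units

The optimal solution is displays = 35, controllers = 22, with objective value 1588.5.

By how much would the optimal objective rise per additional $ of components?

Check each constraint at x*: test 145/145 (tight); components 92/103 (slack 11); packaging 167/167 (tight).
Slack constraints have shadow price 0 (complementary slackness).
Dual feasibility on the basic columns requires 1·y_test + 1·y_packaging = 10.5, 5·y_test + 6·y_packaging = 55.5.
This yields shadow prices y_test = 7.5, y_packaging = 3.
Shadow price of components = 0.

0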